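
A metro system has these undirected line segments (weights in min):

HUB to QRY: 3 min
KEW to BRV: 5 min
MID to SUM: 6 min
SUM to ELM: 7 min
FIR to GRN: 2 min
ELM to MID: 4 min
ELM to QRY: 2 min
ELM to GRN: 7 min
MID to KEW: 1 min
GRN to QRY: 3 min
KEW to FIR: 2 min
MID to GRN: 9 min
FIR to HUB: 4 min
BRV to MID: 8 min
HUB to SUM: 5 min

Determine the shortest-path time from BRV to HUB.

11 min

Settle nodes by increasing distance from BRV:
BRV: 0
KEW: 5  (via BRV)
MID: 6  (via KEW)
FIR: 7  (via KEW)
GRN: 9  (via FIR)
ELM: 10  (via MID)
HUB: 11  (via FIR)
Shortest route: BRV → KEW → FIR → HUB = 11 min.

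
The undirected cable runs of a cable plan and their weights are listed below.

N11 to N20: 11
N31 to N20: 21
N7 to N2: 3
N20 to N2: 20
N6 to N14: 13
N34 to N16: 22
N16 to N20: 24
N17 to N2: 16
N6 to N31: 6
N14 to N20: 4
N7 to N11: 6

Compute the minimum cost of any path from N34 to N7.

Settle nodes by increasing distance from N34:
N34: 0
N16: 22  (via N34)
N20: 46  (via N16)
N14: 50  (via N20)
N11: 57  (via N20)
N7: 63  (via N11)
Shortest route: N34 → N16 → N20 → N11 → N7 = 63.

63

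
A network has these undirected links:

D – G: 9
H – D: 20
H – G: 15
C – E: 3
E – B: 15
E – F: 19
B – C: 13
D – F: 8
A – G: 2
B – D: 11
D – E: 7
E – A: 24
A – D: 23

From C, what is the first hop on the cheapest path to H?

Candidate routes:
C → E → D → G → H: 3+7+9+15 = 34
C → E → D → H: 3+7+20 = 30
The minimum is 30 via C → E → D → H.
So from C the first move is to E.

E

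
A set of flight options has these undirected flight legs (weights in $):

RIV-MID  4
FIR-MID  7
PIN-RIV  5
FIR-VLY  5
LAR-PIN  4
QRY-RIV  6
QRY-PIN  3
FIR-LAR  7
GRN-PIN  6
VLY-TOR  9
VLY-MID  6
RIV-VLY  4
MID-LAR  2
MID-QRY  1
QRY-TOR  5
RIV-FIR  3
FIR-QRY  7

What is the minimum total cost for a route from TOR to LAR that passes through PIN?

$12

Shortest TOR→PIN: TOR → QRY → PIN = 8
Shortest PIN→LAR: PIN → LAR = 4
Total via PIN: 8 + 4 = $12.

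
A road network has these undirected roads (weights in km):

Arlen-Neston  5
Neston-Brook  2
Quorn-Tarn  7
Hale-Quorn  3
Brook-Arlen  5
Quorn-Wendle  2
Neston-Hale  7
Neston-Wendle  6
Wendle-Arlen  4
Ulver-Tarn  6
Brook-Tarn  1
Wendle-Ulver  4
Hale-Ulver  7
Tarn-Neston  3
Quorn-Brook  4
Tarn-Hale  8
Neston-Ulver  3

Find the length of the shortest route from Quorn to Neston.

Shortest distances from Quorn:
Quorn: 0
Wendle: 2  (via Quorn)
Hale: 3  (via Quorn)
Brook: 4  (via Quorn)
Tarn: 5  (via Brook)
Ulver: 6  (via Wendle)
Neston: 6  (via Brook)
Shortest route: Quorn → Brook → Neston = 6 km.

6 km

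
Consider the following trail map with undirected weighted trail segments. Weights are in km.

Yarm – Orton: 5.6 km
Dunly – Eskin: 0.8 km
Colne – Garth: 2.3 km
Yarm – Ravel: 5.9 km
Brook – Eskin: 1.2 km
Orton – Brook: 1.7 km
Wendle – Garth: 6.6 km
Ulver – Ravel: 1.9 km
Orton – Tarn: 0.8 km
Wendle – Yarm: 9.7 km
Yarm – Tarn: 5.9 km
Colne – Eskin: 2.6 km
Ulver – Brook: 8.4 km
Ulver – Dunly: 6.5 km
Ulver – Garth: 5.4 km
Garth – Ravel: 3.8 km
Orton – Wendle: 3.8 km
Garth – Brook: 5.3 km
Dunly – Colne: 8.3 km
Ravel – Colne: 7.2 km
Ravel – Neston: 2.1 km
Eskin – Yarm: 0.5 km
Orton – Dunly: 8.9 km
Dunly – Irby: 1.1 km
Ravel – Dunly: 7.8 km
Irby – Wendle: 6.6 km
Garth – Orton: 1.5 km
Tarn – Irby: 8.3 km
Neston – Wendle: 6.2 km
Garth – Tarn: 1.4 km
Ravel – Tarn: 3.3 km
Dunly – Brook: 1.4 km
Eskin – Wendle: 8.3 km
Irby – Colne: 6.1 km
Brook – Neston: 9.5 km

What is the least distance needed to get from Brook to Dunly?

Enumerating some paths:
Brook - Dunly: 1.4 = 1.4
Brook - Eskin - Dunly: 1.2+0.8 = 2
The minimum is 1.4 km via Brook - Dunly.

1.4 km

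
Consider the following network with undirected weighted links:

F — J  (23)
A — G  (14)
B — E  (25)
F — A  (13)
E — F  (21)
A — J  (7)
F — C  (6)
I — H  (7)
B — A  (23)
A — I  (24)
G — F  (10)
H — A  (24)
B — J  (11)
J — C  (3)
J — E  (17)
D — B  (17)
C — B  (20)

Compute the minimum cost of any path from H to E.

Enumerating some paths:
H–A–J–E: 24+7+17 = 48
H–I–A–J–E: 7+24+7+17 = 55
Cheapest is H–A–J–E at 48.

48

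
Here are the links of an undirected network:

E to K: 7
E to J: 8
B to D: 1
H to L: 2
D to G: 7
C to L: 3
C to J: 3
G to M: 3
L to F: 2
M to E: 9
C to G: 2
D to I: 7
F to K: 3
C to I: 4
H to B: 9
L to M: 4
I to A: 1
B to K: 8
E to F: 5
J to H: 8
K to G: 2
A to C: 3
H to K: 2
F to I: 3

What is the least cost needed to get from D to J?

Candidate routes:
D - I - C - J: 7+4+3 = 14
D - G - C - J: 7+2+3 = 12
D - I - A - C - J: 7+1+3+3 = 14
Cheapest is D - G - C - J at 12.

12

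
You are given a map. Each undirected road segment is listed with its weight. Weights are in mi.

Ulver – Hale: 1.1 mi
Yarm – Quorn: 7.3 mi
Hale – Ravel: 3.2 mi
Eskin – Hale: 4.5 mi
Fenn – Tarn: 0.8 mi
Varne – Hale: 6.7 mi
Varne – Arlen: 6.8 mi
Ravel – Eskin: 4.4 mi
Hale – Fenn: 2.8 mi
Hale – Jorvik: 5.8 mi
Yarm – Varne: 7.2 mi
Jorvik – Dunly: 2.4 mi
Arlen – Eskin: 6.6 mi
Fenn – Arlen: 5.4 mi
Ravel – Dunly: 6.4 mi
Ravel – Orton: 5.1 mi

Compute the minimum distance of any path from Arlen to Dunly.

Running Dijkstra from Arlen:
Arlen: 0
Fenn: 5.4  (via Arlen)
Tarn: 6.2  (via Fenn)
Eskin: 6.6  (via Arlen)
Varne: 6.8  (via Arlen)
Hale: 8.2  (via Fenn)
Ulver: 9.3  (via Hale)
Ravel: 11  (via Eskin)
Jorvik: 14  (via Hale)
Yarm: 14  (via Varne)
Orton: 16.1  (via Ravel)
Dunly: 16.4  (via Jorvik)
Shortest route: Arlen → Fenn → Hale → Jorvik → Dunly = 16.4 mi.

16.4 mi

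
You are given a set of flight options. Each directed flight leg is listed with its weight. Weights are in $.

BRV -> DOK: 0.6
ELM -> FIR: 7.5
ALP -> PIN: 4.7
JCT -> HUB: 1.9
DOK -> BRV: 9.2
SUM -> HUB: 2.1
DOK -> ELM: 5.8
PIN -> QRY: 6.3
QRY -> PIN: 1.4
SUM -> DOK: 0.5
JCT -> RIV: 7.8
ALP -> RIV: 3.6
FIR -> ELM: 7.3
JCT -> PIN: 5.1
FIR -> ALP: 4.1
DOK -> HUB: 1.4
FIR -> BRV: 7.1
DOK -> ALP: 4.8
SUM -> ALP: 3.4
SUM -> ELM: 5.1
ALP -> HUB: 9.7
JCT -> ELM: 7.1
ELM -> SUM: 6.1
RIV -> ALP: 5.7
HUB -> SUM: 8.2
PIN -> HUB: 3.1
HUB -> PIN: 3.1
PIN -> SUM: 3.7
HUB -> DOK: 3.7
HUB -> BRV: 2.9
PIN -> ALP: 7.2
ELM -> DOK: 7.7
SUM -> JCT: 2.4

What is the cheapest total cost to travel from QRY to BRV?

$7.4

Running Dijkstra from QRY:
QRY: 0
PIN: 1.4  (via QRY)
HUB: 4.5  (via PIN)
SUM: 5.1  (via PIN)
DOK: 5.6  (via SUM)
BRV: 7.4  (via HUB)
Shortest route: QRY → PIN → HUB → BRV = $7.4.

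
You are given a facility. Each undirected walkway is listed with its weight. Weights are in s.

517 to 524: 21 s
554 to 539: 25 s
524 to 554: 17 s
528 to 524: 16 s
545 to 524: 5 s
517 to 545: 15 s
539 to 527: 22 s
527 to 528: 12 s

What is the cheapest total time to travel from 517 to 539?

62 s

Enumerating some paths:
517 → 524 → 554 → 539: 21+17+25 = 63
517 → 524 → 528 → 527 → 539: 21+16+12+22 = 71
517 → 545 → 524 → 528 → 527 → 539: 15+5+16+12+22 = 70
517 → 545 → 524 → 554 → 539: 15+5+17+25 = 62
The minimum is 62 s via 517 → 545 → 524 → 554 → 539.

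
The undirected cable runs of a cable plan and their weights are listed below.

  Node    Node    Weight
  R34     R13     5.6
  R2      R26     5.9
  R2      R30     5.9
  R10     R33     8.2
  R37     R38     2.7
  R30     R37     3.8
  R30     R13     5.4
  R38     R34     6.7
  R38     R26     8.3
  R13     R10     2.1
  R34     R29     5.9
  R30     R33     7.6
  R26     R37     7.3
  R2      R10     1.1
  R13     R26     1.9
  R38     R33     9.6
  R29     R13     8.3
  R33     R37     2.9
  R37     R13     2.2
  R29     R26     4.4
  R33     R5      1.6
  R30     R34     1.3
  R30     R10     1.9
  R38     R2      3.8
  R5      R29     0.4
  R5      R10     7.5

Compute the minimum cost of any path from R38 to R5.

Shortest distances from R38:
R38: 0
R37: 2.7  (via R38)
R2: 3.8  (via R38)
R10: 4.9  (via R2)
R13: 4.9  (via R37)
R33: 5.6  (via R37)
R30: 6.5  (via R37)
R34: 6.7  (via R38)
R26: 6.8  (via R13)
R5: 7.2  (via R33)
Shortest route: R38 → R37 → R33 → R5 = 7.2.

7.2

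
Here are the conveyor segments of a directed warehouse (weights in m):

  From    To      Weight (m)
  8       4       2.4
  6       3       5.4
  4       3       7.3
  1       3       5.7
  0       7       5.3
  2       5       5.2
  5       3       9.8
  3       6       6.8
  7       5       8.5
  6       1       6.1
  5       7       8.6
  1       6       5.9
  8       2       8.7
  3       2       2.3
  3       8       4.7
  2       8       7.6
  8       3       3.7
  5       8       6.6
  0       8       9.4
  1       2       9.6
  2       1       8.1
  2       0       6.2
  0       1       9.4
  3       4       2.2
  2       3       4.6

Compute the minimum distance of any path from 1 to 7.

19.5 m

Enumerating some paths:
1 - 2 - 0 - 7: 9.6+6.2+5.3 = 21.1
1 - 3 - 2 - 0 - 7: 5.7+2.3+6.2+5.3 = 19.5
Cheapest is 1 - 3 - 2 - 0 - 7 at 19.5 m.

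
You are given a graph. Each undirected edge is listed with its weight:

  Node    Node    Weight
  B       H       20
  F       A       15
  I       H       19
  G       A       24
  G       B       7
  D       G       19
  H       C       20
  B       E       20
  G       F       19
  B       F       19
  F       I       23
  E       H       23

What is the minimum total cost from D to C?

66

Candidate routes:
D → G → B → E → H → C: 19+7+20+23+20 = 89
D → G → B → H → C: 19+7+20+20 = 66
The minimum is 66 via D → G → B → H → C.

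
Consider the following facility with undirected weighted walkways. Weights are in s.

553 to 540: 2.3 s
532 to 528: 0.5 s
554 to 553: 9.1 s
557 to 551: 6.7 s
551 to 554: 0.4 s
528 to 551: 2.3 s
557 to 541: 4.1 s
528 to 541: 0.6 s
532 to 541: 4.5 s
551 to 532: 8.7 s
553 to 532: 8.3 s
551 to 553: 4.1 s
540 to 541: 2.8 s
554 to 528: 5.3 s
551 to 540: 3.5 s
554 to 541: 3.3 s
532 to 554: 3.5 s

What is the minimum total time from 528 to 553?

5.7 s

Shortest distances from 528:
528: 0
532: 0.5  (via 528)
541: 0.6  (via 528)
551: 2.3  (via 528)
554: 2.7  (via 551)
540: 3.4  (via 541)
557: 4.7  (via 541)
553: 5.7  (via 540)
Shortest route: 528 → 541 → 540 → 553 = 5.7 s.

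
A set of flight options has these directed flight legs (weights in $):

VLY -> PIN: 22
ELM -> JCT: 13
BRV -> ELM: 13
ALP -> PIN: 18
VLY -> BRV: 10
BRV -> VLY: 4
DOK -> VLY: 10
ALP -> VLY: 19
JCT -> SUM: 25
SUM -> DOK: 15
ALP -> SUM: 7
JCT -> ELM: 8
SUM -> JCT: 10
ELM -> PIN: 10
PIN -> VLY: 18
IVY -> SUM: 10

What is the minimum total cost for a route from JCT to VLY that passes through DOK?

$50

Shortest JCT→DOK: JCT–SUM–DOK = 40
Best DOK to VLY: DOK–VLY costing 10
Total via DOK: 40 + 10 = $50.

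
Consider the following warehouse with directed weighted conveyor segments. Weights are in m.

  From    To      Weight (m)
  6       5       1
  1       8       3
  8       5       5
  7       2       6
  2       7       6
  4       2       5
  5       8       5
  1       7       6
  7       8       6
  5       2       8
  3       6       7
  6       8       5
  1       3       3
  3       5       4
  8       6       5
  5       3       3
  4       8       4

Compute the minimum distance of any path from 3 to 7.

18 m

Compare a few routes:
3 → 6 → 5 → 2 → 7: 7+1+8+6 = 22
3 → 5 → 2 → 7: 4+8+6 = 18
3 → 6 → 8 → 5 → 2 → 7: 7+5+5+8+6 = 31
Cheapest is 3 → 5 → 2 → 7 at 18 m.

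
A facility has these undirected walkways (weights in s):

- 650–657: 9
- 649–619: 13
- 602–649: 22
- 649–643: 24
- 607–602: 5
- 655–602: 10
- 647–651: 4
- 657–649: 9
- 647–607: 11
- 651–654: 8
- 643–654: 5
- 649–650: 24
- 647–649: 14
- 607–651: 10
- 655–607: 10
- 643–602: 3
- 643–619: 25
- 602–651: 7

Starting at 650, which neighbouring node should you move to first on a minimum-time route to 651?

Enumerating some paths:
650–649–647–651: 24+14+4 = 42
650–657–649–647–651: 9+9+14+4 = 36
Cheapest is 650–657–649–647–651 at 36 s.
So from 650 the first move is to 657.

657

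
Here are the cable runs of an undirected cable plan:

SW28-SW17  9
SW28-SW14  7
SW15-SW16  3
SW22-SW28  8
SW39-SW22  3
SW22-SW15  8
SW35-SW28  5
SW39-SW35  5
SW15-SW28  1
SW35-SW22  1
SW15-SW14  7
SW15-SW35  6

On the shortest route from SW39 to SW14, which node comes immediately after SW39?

SW22

Candidate routes:
SW39–SW35–SW28–SW14: 5+5+7 = 17
SW39–SW22–SW35–SW15–SW14: 3+1+6+7 = 17
SW39–SW22–SW35–SW28–SW14: 3+1+5+7 = 16
The minimum is 16 via SW39–SW22–SW35–SW28–SW14.
So from SW39 the first move is to SW22.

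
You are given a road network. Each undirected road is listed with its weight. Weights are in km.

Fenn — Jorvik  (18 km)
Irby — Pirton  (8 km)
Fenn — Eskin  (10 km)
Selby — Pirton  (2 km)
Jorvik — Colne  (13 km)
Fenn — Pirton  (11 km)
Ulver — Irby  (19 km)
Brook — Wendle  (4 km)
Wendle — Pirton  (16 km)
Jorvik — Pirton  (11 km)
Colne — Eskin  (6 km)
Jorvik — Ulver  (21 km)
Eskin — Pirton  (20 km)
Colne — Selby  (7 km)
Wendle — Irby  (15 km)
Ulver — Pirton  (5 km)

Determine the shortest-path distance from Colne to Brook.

29 km

Candidate routes:
Colne → Selby → Pirton → Wendle → Brook: 7+2+16+4 = 29
Colne → Jorvik → Pirton → Wendle → Brook: 13+11+16+4 = 44
Colne → Selby → Pirton → Irby → Wendle → Brook: 7+2+8+15+4 = 36
Colne → Eskin → Pirton → Wendle → Brook: 6+20+16+4 = 46
The minimum is 29 km via Colne → Selby → Pirton → Wendle → Brook.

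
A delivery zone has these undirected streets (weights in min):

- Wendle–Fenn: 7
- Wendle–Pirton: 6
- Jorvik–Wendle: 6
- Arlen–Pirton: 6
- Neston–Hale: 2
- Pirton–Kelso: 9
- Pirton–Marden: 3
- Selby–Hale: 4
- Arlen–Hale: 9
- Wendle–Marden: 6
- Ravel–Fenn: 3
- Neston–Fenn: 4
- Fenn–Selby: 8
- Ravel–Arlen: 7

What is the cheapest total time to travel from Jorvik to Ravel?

Settle nodes by increasing distance from Jorvik:
Jorvik: 0
Wendle: 6  (via Jorvik)
Marden: 12  (via Wendle)
Pirton: 12  (via Wendle)
Fenn: 13  (via Wendle)
Ravel: 16  (via Fenn)
Shortest route: Jorvik–Wendle–Fenn–Ravel = 16 min.

16 min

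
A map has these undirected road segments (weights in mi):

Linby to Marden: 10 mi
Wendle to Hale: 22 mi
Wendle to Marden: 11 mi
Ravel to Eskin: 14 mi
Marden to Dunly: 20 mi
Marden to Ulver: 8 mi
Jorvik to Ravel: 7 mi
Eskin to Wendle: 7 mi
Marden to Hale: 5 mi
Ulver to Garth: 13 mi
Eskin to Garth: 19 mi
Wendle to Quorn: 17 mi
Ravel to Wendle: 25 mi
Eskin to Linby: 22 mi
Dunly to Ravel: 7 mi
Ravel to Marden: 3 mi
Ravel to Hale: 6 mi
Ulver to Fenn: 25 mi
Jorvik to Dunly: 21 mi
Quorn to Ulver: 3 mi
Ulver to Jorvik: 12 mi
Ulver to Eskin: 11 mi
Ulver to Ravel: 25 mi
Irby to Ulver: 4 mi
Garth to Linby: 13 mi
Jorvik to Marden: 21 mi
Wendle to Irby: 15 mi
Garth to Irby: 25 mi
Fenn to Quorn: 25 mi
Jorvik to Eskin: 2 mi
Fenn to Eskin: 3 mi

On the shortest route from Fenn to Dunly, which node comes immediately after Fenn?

Candidate routes:
Fenn → Eskin → Jorvik → Ravel → Dunly: 3+2+7+7 = 19
Fenn → Eskin → Jorvik → Dunly: 3+2+21 = 26
Fenn → Eskin → Ravel → Dunly: 3+14+7 = 24
Fenn → Eskin → Wendle → Marden → Ravel → Dunly: 3+7+11+3+7 = 31
Cheapest is Fenn → Eskin → Jorvik → Ravel → Dunly at 19 mi.
So from Fenn the first move is to Eskin.

Eskin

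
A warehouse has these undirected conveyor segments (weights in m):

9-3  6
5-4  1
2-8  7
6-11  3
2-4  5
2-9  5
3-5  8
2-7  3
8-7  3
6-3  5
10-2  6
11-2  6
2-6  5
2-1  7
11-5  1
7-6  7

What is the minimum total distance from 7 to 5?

Settle nodes by increasing distance from 7:
7: 0
2: 3  (via 7)
8: 3  (via 7)
6: 7  (via 7)
4: 8  (via 2)
9: 8  (via 2)
5: 9  (via 4)
Shortest route: 7 → 2 → 4 → 5 = 9 m.

9 m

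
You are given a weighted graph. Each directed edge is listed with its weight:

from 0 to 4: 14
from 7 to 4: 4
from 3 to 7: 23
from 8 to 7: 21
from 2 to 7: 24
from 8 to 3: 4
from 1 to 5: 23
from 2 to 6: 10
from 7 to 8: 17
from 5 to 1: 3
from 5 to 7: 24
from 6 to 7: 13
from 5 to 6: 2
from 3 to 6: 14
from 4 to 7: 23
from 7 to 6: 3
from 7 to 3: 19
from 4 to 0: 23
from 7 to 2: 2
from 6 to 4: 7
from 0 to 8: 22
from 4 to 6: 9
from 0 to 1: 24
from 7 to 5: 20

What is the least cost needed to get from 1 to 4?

Compare a few routes:
1–5–6–7–4: 23+2+13+4 = 42
1–5–6–4: 23+2+7 = 32
Cheapest is 1–5–6–4 at 32.

32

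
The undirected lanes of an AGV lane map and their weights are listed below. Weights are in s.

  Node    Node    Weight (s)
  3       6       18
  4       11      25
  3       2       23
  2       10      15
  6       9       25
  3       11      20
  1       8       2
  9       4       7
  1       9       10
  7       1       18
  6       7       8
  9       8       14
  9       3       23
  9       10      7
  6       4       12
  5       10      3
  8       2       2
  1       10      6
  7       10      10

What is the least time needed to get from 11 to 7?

Enumerating some paths:
11 → 4 → 9 → 10 → 7: 25+7+7+10 = 49
11 → 4 → 6 → 7: 25+12+8 = 45
11 → 3 → 6 → 7: 20+18+8 = 46
Cheapest is 11 → 4 → 6 → 7 at 45 s.

45 s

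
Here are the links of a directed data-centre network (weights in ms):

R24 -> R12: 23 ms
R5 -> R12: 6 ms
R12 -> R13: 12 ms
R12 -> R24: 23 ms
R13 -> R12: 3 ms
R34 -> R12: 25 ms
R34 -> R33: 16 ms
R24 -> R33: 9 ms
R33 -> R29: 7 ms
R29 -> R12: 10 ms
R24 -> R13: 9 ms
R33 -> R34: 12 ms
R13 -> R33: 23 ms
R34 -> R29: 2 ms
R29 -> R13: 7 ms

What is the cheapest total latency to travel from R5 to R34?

Shortest distances from R5:
R5: 0
R12: 6  (via R5)
R13: 18  (via R12)
R24: 29  (via R12)
R33: 38  (via R24)
R29: 45  (via R33)
R34: 50  (via R33)
Shortest route: R5–R12–R24–R33–R34 = 50 ms.

50 ms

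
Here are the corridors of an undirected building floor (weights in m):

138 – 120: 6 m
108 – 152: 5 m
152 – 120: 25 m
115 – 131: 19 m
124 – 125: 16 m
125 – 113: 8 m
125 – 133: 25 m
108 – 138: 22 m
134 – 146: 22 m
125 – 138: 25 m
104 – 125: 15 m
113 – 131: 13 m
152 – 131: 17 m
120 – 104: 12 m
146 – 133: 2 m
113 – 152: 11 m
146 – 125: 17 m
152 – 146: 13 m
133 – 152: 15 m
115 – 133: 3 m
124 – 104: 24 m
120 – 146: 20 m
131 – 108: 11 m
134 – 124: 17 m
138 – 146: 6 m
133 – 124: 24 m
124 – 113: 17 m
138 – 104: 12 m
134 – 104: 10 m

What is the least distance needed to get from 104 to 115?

Compare a few routes:
104 → 120 → 138 → 146 → 133 → 115: 12+6+6+2+3 = 29
104 → 120 → 146 → 133 → 115: 12+20+2+3 = 37
104 → 138 → 146 → 133 → 115: 12+6+2+3 = 23
The minimum is 23 m via 104 → 138 → 146 → 133 → 115.

23 m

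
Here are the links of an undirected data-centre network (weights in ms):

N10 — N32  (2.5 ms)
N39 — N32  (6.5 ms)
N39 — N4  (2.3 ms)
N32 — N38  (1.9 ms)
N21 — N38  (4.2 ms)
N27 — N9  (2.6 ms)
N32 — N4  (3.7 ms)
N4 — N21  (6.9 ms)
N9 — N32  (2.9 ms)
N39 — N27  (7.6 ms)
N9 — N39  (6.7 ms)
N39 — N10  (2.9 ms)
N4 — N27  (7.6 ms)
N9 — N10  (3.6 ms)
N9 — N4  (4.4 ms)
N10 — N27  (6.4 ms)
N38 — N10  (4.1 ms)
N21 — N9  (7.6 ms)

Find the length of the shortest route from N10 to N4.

Running Dijkstra from N10:
N10: 0
N32: 2.5  (via N10)
N39: 2.9  (via N10)
N9: 3.6  (via N10)
N38: 4.1  (via N10)
N4: 5.2  (via N39)
Shortest route: N10–N39–N4 = 5.2 ms.

5.2 ms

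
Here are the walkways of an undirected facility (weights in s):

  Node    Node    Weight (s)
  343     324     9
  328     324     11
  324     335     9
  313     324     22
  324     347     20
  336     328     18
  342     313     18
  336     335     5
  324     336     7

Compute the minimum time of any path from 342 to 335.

Running Dijkstra from 342:
342: 0
313: 18  (via 342)
324: 40  (via 313)
336: 47  (via 324)
335: 49  (via 324)
Shortest route: 342–313–324–335 = 49 s.

49 s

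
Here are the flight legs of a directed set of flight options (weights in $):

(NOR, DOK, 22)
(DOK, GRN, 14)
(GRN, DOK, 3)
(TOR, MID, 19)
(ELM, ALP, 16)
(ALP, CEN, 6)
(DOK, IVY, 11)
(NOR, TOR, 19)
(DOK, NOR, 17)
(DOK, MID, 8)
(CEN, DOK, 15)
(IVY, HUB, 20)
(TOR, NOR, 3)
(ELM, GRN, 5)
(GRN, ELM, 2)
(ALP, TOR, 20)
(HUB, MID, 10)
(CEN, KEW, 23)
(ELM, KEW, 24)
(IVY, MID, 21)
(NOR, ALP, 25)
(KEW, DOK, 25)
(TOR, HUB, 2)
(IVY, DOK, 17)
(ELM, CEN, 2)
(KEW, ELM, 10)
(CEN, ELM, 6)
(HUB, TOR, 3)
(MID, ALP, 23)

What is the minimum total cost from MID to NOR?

$46

Running Dijkstra from MID:
MID: 0
ALP: 23  (via MID)
CEN: 29  (via ALP)
ELM: 35  (via CEN)
GRN: 40  (via ELM)
DOK: 43  (via GRN)
TOR: 43  (via ALP)
HUB: 45  (via TOR)
NOR: 46  (via TOR)
Shortest route: MID → ALP → TOR → NOR = $46.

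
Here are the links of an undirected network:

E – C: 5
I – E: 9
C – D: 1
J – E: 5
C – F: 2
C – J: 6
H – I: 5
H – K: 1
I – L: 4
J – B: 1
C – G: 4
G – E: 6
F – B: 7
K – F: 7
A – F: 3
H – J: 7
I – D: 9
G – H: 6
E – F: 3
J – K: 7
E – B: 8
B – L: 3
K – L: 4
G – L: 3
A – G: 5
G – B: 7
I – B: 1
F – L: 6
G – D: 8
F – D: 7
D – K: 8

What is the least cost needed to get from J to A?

11

Enumerating some paths:
J–B–F–A: 1+7+3 = 11
J–B–L–G–A: 1+3+3+5 = 12
J–B–L–F–A: 1+3+6+3 = 13
The minimum is 11 via J–B–F–A.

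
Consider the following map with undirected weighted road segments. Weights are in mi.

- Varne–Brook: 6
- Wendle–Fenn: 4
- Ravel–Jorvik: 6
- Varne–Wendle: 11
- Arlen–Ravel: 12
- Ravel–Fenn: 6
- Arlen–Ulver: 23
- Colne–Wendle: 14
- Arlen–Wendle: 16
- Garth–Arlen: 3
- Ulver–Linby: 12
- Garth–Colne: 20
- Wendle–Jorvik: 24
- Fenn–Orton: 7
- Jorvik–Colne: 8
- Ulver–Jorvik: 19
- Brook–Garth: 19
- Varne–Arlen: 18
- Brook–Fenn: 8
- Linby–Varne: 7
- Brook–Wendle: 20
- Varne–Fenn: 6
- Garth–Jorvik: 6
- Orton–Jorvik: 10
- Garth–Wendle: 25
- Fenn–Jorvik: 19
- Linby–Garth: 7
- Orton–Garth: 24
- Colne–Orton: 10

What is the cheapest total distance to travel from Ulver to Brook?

25 mi

Settle nodes by increasing distance from Ulver:
Ulver: 0
Linby: 12  (via Ulver)
Jorvik: 19  (via Ulver)
Varne: 19  (via Linby)
Garth: 19  (via Linby)
Arlen: 22  (via Garth)
Brook: 25  (via Varne)
Shortest route: Ulver → Linby → Varne → Brook = 25 mi.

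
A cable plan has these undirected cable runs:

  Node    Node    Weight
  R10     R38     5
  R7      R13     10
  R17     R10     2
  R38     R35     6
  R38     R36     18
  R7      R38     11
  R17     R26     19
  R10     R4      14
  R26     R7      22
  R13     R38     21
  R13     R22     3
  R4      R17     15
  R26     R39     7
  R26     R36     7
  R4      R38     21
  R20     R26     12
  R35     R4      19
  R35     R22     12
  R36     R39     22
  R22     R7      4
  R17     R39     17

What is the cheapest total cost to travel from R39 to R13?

Settle nodes by increasing distance from R39:
R39: 0
R26: 7  (via R39)
R36: 14  (via R26)
R17: 17  (via R39)
R20: 19  (via R26)
R10: 19  (via R17)
R38: 24  (via R10)
R7: 29  (via R26)
R35: 30  (via R38)
R4: 32  (via R17)
R22: 33  (via R7)
R13: 36  (via R22)
Shortest route: R39–R26–R7–R22–R13 = 36.

36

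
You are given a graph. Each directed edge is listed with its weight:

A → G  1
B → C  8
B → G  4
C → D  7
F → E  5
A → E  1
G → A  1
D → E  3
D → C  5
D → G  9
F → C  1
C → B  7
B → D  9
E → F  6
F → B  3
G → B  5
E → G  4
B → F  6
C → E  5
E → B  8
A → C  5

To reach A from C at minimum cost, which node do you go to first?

E

Enumerating some paths:
C–B–G–A: 7+4+1 = 12
C–E–G–A: 5+4+1 = 10
The minimum is 10 via C–E–G–A.
So from C the first move is to E.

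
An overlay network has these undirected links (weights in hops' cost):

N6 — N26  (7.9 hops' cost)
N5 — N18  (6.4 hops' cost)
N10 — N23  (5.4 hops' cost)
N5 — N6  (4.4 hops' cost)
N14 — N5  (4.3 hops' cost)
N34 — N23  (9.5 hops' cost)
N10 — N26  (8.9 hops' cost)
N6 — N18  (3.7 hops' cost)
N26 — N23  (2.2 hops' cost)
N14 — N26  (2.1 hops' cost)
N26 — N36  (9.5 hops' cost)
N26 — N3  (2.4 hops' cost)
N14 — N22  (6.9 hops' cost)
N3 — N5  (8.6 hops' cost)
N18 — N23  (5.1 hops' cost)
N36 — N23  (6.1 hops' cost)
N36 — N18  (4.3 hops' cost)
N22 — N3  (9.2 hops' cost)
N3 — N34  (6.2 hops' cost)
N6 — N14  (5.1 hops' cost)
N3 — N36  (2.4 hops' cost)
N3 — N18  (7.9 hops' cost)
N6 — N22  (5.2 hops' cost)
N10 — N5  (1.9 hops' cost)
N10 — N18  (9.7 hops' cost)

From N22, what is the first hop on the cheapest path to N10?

Candidate routes:
N22 - N14 - N5 - N10: 6.9+4.3+1.9 = 13.1
N22 - N6 - N5 - N10: 5.2+4.4+1.9 = 11.5
The minimum is 11.5 hops' cost via N22 - N6 - N5 - N10.
So from N22 the first move is to N6.

N6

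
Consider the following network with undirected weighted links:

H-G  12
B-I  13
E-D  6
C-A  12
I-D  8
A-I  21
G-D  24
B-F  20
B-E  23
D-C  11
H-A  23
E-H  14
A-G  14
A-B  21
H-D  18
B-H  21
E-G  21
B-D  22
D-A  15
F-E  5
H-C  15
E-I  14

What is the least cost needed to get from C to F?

Candidate routes:
C - A - D - E - F: 12+15+6+5 = 38
C - D - E - F: 11+6+5 = 22
C - D - I - E - F: 11+8+14+5 = 38
C - H - E - F: 15+14+5 = 34
Cheapest is C - D - E - F at 22.

22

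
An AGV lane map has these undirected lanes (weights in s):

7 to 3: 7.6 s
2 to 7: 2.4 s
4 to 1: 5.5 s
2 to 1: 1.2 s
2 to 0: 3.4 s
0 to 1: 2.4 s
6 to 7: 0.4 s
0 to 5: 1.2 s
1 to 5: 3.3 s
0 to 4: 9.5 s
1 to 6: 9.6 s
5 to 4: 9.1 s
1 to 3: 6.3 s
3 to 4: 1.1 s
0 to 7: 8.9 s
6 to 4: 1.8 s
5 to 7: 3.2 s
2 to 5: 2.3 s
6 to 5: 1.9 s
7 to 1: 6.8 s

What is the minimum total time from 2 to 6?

2.8 s

Candidate routes:
2 - 7 - 6: 2.4+0.4 = 2.8
2 - 5 - 7 - 6: 2.3+3.2+0.4 = 5.9
2 - 5 - 6: 2.3+1.9 = 4.2
2 - 1 - 5 - 6: 1.2+3.3+1.9 = 6.4
Cheapest is 2 - 7 - 6 at 2.8 s.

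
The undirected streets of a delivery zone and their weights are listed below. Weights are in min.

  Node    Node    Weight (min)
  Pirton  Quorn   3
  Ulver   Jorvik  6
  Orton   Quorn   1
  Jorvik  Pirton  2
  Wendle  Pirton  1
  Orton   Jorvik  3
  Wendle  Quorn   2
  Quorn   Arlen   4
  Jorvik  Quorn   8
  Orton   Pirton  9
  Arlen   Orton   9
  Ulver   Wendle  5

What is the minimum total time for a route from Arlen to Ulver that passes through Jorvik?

Best Arlen to Jorvik: Arlen → Quorn → Orton → Jorvik costing 8
Shortest Jorvik→Ulver: Jorvik → Ulver = 6
Total via Jorvik: 8 + 6 = 14 min.

14 min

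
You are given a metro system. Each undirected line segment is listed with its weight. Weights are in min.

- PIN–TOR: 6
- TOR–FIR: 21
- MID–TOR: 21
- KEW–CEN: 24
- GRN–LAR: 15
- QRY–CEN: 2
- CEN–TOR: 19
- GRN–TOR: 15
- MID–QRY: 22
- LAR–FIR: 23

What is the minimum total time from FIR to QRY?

42 min

Candidate routes:
FIR - TOR - CEN - QRY: 21+19+2 = 42
FIR - TOR - MID - QRY: 21+21+22 = 64
Cheapest is FIR - TOR - CEN - QRY at 42 min.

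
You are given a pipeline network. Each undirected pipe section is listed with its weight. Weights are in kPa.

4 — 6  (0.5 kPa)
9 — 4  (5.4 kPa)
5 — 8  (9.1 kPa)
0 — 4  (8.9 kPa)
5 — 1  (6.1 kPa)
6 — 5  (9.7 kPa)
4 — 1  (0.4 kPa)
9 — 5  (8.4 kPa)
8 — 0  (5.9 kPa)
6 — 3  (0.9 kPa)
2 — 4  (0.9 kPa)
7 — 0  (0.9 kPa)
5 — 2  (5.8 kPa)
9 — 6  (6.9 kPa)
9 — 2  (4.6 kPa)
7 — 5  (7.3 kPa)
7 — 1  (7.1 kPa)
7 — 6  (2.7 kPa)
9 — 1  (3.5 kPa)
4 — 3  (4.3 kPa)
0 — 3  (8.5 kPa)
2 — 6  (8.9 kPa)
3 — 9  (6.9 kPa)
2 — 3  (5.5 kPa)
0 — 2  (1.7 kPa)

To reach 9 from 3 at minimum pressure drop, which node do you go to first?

6

Enumerating some paths:
3–6–4–1–9: 0.9+0.5+0.4+3.5 = 5.3
3–9: 6.9 = 6.9
3–6–4–9: 0.9+0.5+5.4 = 6.8
Cheapest is 3–6–4–1–9 at 5.3 kPa.
So from 3 the first move is to 6.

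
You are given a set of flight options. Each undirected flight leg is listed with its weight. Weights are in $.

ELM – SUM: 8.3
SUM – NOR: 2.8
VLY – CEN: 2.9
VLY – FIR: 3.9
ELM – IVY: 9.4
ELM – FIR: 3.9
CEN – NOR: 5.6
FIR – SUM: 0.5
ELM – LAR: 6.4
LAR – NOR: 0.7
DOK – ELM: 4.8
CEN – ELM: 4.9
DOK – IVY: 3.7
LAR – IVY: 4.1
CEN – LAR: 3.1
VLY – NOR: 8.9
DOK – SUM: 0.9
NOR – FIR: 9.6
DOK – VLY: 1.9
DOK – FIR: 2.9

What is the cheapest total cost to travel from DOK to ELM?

$4.8

Enumerating some paths:
DOK - ELM: 4.8 = 4.8
DOK - SUM - FIR - ELM: 0.9+0.5+3.9 = 5.3
The minimum is $4.8 via DOK - ELM.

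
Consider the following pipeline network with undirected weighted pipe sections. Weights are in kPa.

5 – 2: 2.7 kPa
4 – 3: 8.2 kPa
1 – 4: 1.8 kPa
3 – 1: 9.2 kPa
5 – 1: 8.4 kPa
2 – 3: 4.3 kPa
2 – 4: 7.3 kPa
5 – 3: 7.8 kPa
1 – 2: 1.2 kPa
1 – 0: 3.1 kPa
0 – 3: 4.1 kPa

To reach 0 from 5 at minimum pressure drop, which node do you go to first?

Enumerating some paths:
5 → 2 → 1 → 0: 2.7+1.2+3.1 = 7
5 → 2 → 3 → 0: 2.7+4.3+4.1 = 11.1
Cheapest is 5 → 2 → 1 → 0 at 7 kPa.
So from 5 the first move is to 2.

2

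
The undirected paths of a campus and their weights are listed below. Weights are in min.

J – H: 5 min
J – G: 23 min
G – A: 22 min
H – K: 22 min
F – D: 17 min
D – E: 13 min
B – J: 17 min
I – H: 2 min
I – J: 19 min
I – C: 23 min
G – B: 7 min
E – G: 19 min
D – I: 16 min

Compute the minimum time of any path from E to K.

Enumerating some paths:
E → G → J → H → K: 19+23+5+22 = 69
E → D → I → H → K: 13+16+2+22 = 53
Cheapest is E → D → I → H → K at 53 min.

53 min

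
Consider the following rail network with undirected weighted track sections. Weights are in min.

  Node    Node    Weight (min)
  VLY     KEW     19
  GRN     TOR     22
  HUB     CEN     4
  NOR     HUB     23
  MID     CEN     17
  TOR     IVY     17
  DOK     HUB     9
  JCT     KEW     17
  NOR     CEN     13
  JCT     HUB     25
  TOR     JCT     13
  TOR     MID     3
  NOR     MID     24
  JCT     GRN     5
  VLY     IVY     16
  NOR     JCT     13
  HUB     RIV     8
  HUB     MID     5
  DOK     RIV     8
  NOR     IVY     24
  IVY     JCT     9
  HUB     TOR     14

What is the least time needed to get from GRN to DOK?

35 min

Compare a few routes:
GRN–TOR–MID–HUB–DOK: 22+3+5+9 = 39
GRN–JCT–TOR–MID–HUB–DOK: 5+13+3+5+9 = 35
Cheapest is GRN–JCT–TOR–MID–HUB–DOK at 35 min.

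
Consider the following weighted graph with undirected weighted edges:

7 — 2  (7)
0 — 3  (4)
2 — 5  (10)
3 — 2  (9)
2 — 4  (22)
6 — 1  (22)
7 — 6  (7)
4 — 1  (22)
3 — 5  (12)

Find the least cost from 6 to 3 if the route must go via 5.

Best 6 to 5: 6–7–2–5 costing 24
Best 5 to 3: 5–3 costing 12
Total via 5: 24 + 12 = 36.

36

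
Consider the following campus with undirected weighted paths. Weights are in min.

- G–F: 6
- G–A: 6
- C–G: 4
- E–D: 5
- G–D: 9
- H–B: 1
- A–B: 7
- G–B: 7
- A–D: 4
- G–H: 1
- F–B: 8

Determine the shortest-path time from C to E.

Enumerating some paths:
C–G–A–D–E: 4+6+4+5 = 19
C–G–D–E: 4+9+5 = 18
Cheapest is C–G–D–E at 18 min.

18 min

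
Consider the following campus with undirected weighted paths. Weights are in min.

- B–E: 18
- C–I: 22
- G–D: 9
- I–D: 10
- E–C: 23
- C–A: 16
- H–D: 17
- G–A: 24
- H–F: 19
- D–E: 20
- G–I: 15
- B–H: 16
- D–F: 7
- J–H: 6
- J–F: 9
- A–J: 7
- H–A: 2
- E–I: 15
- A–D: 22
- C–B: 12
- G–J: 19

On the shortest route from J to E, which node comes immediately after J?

Enumerating some paths:
J - H - B - E: 6+16+18 = 40
J - F - D - I - E: 9+7+10+15 = 41
J - F - D - E: 9+7+20 = 36
Cheapest is J - F - D - E at 36 min.
So from J the first move is to F.

F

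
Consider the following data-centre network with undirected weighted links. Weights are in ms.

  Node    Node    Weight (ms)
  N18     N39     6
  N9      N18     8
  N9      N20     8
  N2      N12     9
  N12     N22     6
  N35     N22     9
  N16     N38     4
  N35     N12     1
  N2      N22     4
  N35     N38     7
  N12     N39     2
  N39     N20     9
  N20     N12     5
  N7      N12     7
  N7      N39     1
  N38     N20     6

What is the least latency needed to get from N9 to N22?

19 ms

Candidate routes:
N9–N18–N39–N12–N22: 8+6+2+6 = 22
N9–N20–N12–N22: 8+5+6 = 19
The minimum is 19 ms via N9–N20–N12–N22.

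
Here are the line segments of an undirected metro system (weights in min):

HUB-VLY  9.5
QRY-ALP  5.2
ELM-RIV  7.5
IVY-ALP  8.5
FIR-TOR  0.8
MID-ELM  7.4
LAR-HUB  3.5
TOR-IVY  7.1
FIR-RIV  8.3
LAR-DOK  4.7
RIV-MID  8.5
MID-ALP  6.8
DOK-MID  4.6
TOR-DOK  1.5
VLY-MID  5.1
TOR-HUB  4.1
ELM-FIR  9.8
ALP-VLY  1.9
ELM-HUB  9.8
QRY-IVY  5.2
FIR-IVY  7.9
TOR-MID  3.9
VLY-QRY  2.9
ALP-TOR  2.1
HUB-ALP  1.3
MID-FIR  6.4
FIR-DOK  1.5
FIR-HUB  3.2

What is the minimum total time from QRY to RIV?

16 min

Candidate routes:
QRY–VLY–MID–RIV: 2.9+5.1+8.5 = 16.5
QRY–ALP–TOR–FIR–RIV: 5.2+2.1+0.8+8.3 = 16.4
QRY–VLY–ALP–TOR–FIR–RIV: 2.9+1.9+2.1+0.8+8.3 = 16
QRY–VLY–ALP–HUB–FIR–RIV: 2.9+1.9+1.3+3.2+8.3 = 17.6
Cheapest is QRY–VLY–ALP–TOR–FIR–RIV at 16 min.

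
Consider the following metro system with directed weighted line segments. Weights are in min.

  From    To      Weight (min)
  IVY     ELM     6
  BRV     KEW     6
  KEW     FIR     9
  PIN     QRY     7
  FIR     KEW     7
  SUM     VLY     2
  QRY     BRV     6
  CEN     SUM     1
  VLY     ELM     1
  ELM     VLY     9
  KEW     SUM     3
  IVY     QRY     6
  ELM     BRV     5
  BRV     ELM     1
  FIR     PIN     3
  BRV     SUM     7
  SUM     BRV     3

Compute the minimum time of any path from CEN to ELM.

Shortest distances from CEN:
CEN: 0
SUM: 1  (via CEN)
VLY: 3  (via SUM)
BRV: 4  (via SUM)
ELM: 4  (via VLY)
Shortest route: CEN–SUM–VLY–ELM = 4 min.

4 min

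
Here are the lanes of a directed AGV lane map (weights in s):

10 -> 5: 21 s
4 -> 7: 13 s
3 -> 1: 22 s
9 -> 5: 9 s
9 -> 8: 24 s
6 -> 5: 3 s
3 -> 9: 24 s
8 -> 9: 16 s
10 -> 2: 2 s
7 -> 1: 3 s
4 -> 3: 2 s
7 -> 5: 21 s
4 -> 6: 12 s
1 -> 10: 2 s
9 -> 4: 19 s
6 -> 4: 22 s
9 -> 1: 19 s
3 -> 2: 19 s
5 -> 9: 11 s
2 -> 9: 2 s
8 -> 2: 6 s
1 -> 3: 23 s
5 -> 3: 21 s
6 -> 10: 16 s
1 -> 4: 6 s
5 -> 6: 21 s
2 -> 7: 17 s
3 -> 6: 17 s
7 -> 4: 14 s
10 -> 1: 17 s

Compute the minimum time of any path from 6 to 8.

38 s

Candidate routes:
6 → 4 → 7 → 1 → 10 → 2 → 9 → 8: 22+13+3+2+2+2+24 = 68
6 → 5 → 9 → 8: 3+11+24 = 38
6 → 10 → 2 → 9 → 8: 16+2+2+24 = 44
6 → 5 → 3 → 2 → 9 → 8: 3+21+19+2+24 = 69
Cheapest is 6 → 5 → 9 → 8 at 38 s.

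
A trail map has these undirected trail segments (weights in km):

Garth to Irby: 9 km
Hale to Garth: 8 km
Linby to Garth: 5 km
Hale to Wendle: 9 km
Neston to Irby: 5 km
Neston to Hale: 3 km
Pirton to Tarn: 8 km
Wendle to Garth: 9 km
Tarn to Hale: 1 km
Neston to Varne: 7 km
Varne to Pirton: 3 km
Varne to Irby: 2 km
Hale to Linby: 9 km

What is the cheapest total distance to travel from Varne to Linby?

16 km

Shortest distances from Varne:
Varne: 0
Irby: 2  (via Varne)
Pirton: 3  (via Varne)
Neston: 7  (via Varne)
Hale: 10  (via Neston)
Garth: 11  (via Irby)
Tarn: 11  (via Pirton)
Linby: 16  (via Garth)
Shortest route: Varne–Irby–Garth–Linby = 16 km.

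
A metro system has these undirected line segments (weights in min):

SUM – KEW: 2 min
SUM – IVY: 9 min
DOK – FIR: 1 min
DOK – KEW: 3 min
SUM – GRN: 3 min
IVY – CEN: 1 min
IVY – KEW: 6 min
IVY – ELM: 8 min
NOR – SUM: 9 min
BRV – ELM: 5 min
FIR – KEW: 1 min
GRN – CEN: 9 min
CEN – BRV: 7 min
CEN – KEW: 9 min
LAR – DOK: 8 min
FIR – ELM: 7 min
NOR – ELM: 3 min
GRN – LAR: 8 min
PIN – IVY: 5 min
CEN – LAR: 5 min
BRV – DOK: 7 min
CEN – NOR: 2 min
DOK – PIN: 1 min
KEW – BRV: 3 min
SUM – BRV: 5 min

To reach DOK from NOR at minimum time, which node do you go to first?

CEN

Candidate routes:
NOR - ELM - FIR - DOK: 3+7+1 = 11
NOR - CEN - IVY - KEW - FIR - DOK: 2+1+6+1+1 = 11
NOR - CEN - IVY - PIN - DOK: 2+1+5+1 = 9
Cheapest is NOR - CEN - IVY - PIN - DOK at 9 min.
So from NOR the first move is to CEN.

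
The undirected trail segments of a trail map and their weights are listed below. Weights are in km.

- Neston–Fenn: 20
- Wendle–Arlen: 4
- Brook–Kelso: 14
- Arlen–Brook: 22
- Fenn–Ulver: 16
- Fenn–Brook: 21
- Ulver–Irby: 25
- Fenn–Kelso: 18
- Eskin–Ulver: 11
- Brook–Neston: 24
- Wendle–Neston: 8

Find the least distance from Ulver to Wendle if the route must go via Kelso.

74 km

Best Ulver to Kelso: Ulver–Fenn–Kelso costing 34
Best Kelso to Wendle: Kelso–Brook–Arlen–Wendle costing 40
Total via Kelso: 34 + 40 = 74 km.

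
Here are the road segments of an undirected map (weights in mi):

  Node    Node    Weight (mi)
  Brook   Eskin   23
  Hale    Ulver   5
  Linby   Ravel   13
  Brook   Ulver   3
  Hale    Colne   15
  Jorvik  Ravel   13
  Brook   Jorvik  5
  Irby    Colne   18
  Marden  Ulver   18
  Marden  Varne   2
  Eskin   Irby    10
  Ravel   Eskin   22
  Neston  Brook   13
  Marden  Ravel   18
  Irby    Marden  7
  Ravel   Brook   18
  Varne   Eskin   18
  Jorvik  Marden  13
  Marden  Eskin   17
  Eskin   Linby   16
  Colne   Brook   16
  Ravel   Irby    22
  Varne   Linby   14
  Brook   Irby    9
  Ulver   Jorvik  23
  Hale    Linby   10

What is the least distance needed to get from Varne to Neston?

31 mi

Shortest distances from Varne:
Varne: 0
Marden: 2  (via Varne)
Irby: 9  (via Marden)
Linby: 14  (via Varne)
Jorvik: 15  (via Marden)
Brook: 18  (via Irby)
Eskin: 18  (via Varne)
Ravel: 20  (via Marden)
Ulver: 20  (via Marden)
Hale: 24  (via Linby)
Colne: 27  (via Irby)
Neston: 31  (via Brook)
Shortest route: Varne → Marden → Irby → Brook → Neston = 31 mi.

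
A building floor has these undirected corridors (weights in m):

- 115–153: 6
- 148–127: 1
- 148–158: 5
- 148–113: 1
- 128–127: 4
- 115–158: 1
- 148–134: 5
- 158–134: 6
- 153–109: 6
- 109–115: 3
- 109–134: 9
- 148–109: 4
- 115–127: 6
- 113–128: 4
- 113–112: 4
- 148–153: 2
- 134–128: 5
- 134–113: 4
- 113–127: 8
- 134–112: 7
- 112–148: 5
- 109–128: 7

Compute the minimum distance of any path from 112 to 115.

Enumerating some paths:
112–148–158–115: 5+5+1 = 11
112–113–148–127–115: 4+1+1+6 = 12
112–113–148–109–115: 4+1+4+3 = 12
The minimum is 11 m via 112–148–158–115.

11 m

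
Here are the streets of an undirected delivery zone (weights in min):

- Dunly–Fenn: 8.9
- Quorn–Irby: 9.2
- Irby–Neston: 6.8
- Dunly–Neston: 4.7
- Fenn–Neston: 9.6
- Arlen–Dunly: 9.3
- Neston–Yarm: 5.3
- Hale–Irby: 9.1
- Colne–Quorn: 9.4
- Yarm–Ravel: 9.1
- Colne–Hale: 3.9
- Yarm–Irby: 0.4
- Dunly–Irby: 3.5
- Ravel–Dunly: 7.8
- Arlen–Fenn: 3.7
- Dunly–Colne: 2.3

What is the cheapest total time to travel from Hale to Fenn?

Running Dijkstra from Hale:
Hale: 0
Colne: 3.9  (via Hale)
Dunly: 6.2  (via Colne)
Irby: 9.1  (via Hale)
Yarm: 9.5  (via Irby)
Neston: 10.9  (via Dunly)
Quorn: 13.3  (via Colne)
Ravel: 14  (via Dunly)
Fenn: 15.1  (via Dunly)
Shortest route: Hale → Colne → Dunly → Fenn = 15.1 min.

15.1 min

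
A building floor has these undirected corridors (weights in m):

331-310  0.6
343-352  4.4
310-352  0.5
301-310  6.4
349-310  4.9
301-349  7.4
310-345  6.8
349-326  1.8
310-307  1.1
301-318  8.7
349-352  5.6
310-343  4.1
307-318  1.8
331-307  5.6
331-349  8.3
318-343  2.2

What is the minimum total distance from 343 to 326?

10.8 m

Shortest distances from 343:
343: 0
318: 2.2  (via 343)
307: 4  (via 318)
310: 4.1  (via 343)
352: 4.4  (via 343)
331: 4.7  (via 310)
349: 9  (via 310)
301: 10.5  (via 310)
326: 10.8  (via 349)
Shortest route: 343–310–349–326 = 10.8 m.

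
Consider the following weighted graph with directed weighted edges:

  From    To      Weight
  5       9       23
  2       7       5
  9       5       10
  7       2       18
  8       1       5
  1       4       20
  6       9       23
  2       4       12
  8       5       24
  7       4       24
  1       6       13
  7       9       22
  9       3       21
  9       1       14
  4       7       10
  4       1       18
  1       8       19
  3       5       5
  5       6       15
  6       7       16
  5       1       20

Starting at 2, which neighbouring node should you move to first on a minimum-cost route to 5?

7

Compare a few routes:
2 - 7 - 9 - 3 - 5: 5+22+21+5 = 53
2 - 4 - 7 - 9 - 5: 12+10+22+10 = 54
2 - 4 - 7 - 9 - 3 - 5: 12+10+22+21+5 = 70
2 - 7 - 9 - 5: 5+22+10 = 37
The minimum is 37 via 2 - 7 - 9 - 5.
So from 2 the first move is to 7.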